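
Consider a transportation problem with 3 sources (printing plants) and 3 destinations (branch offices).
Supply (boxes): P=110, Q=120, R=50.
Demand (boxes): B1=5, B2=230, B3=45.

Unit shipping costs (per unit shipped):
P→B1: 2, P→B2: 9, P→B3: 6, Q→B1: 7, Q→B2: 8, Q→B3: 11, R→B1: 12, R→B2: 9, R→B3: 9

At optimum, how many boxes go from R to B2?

50

Solving gives:
  P–B1: 5 × 2 = 10
  P–B2: 60 × 9 = 540
  P–B3: 45 × 6 = 270
  Q–B2: 120 × 8 = 960
  R–B2: 50 × 9 = 450
Total cost = 2230.
So R→B2 carries 50 boxes.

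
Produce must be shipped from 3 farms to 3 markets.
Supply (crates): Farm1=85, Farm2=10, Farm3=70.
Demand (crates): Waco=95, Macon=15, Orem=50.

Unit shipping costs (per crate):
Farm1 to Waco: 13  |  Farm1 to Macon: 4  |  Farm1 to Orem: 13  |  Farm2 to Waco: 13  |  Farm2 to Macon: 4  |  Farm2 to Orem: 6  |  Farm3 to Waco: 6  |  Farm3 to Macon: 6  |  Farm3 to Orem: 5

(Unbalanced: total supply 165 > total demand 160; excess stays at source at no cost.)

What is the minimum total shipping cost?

1345

Optimal allocation:
  Farm1→Waco: 65 × 13 = 845
  Farm1→Macon: 15 × 4 = 60
  Farm2→Orem: 10 × 6 = 60
  Farm3→Waco: 30 × 6 = 180
  Farm3→Orem: 40 × 5 = 200
Total = 845 + 60 + 60 + 180 + 200 = 1345.
(Supply check: Farm1 ships 80; Farm2 ships 10; Farm3 ships 70.)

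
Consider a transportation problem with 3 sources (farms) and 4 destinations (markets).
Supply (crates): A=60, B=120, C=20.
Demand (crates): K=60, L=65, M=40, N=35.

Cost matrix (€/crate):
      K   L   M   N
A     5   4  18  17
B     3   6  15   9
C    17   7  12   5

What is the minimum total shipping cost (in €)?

1285

One minimum-cost allocation:
  A→L: 60 × €4 = €240
  B→K: 60 × €3 = €180
  B→L: 5 × €6 = €30
  B→M: 40 × €15 = €600
  B→N: 15 × €9 = €135
  C→N: 20 × €5 = €100
Total = 240 + 180 + 30 + 600 + 135 + 100 = €1285.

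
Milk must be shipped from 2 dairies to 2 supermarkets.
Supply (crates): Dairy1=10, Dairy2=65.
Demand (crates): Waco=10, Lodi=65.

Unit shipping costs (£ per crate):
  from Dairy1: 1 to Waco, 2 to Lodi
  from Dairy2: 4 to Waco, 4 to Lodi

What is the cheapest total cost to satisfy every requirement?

270

Optimal allocation:
  Dairy1->Waco: 10 × £1 = £10
  Dairy2->Lodi: 65 × £4 = £260
Total = 10 + 260 = £270.
(Supply check: Dairy1 ships 10; Dairy2 ships 65.)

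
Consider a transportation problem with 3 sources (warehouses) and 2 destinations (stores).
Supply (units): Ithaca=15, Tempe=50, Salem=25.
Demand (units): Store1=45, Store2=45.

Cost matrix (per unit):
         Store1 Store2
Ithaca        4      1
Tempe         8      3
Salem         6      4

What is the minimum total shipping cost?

Optimal allocation:
  Ithaca–Store1: 15 × 4 = 60
  Tempe–Store1: 5 × 8 = 40
  Tempe–Store2: 45 × 3 = 135
  Salem–Store1: 25 × 6 = 150
Total = 60 + 40 + 135 + 150 = 385.
(Supply check: Ithaca ships 15; Tempe ships 50; Salem ships 25.)

385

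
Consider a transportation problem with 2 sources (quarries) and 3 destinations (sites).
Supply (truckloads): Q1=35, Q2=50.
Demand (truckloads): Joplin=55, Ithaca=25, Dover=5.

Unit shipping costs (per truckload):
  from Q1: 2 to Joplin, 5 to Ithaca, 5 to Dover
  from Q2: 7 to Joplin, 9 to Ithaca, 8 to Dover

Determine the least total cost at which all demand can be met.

475

A cheapest plan:
  Q1 to Joplin: 35 × 2 = 70
  Q2 to Joplin: 20 × 7 = 140
  Q2 to Ithaca: 25 × 9 = 225
  Q2 to Dover: 5 × 8 = 40
Total = 70 + 140 + 225 + 40 = 475.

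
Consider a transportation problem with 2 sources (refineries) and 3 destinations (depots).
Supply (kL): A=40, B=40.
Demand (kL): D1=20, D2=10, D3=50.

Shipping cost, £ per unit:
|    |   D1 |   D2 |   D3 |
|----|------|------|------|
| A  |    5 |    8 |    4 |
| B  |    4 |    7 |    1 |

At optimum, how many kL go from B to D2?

0

Optimal shipments:
  A–D1: 20 × £5 = £100
  A–D2: 10 × £8 = £80
  A–D3: 10 × £4 = £40
  B–D3: 40 × £1 = £40
Total cost = £260.
The route B→D2 is not used.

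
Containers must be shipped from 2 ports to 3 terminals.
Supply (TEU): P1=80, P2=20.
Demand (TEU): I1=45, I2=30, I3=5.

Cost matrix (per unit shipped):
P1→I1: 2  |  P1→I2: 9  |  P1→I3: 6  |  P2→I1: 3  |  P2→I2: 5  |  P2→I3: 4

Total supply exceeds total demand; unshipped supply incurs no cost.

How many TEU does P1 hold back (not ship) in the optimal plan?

Minimum-cost shipments:
  P1 to I1: 45 × 2 = 90
  P1 to I2: 10 × 9 = 90
  P1 to I3: 5 × 6 = 30
  P2 to I2: 20 × 5 = 100
Total cost = 310.
P1 ships 60 of its 80, leaving 20.

20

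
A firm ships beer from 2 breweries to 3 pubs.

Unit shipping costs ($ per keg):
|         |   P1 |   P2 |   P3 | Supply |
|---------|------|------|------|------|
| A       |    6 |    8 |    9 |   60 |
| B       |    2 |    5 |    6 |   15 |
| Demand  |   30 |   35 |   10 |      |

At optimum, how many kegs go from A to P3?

The minimum-cost plan:
  A to P1: 15 × $6 = $90
  A to P2: 35 × $8 = $280
  A to P3: 10 × $9 = $90
  B to P1: 15 × $2 = $30
Total cost = $490.
So A→P3 carries 10 kegs.

10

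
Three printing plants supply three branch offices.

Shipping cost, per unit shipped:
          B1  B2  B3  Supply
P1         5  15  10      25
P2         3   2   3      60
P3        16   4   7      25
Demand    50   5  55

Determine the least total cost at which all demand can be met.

465

An optimal shipping plan:
  P1 to B1: 25 × 5 = 125
  P2 to B1: 25 × 3 = 75
  P2 to B3: 35 × 3 = 105
  P3 to B2: 5 × 4 = 20
  P3 to B3: 20 × 7 = 140
Total = 125 + 75 + 105 + 20 + 140 = 465.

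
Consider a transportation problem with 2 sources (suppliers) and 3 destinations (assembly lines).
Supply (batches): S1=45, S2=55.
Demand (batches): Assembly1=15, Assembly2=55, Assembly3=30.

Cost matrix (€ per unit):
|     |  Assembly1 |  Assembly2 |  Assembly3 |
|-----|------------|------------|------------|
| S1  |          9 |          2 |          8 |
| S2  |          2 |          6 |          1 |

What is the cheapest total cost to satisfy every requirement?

One minimum-cost allocation:
  S1->Assembly2: 45 × €2 = €90
  S2->Assembly1: 15 × €2 = €30
  S2->Assembly2: 10 × €6 = €60
  S2->Assembly3: 30 × €1 = €30
Total = 90 + 30 + 60 + 30 = €210.
(Supply check: S1 ships 45; S2 ships 55.)

210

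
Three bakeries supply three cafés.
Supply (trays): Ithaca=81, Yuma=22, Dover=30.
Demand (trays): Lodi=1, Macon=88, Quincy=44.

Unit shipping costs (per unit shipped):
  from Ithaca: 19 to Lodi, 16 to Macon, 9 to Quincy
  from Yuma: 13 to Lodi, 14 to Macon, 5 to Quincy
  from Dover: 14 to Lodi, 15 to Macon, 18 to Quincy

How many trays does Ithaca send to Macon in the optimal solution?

Optimal shipments:
  Ithaca→Macon: 59 × 16 = 944
  Ithaca→Quincy: 22 × 9 = 198
  Yuma→Quincy: 22 × 5 = 110
  Dover→Lodi: 1 × 14 = 14
  Dover→Macon: 29 × 15 = 435
Total cost = 1701.
So Ithaca→Macon carries 59 trays.

59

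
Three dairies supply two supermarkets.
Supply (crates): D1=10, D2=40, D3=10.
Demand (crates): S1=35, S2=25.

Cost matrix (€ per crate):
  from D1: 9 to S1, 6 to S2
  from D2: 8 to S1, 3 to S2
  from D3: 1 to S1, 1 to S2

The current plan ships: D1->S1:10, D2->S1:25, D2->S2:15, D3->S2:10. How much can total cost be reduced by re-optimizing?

Current plan cost = 10·9 + 25·8 + 15·3 + 10·1 = €345.
Optimal plan:
  D1 to S1: 10 × €9 = €90
  D2 to S1: 15 × €8 = €120
  D2 to S2: 25 × €3 = €75
  D3 to S1: 10 × €1 = €10
Optimal cost = €295.
Saving = 345 − 295 = €50.

50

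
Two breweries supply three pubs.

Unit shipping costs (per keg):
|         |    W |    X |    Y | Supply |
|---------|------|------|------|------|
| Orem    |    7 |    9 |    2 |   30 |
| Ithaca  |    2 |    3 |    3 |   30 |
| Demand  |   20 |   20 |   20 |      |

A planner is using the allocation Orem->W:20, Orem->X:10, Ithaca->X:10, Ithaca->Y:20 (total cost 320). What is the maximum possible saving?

130

Current plan cost = 20·7 + 10·9 + 10·3 + 20·3 = 320.
Optimal plan:
  Orem->W: 10 kegs
  Orem->Y: 20 kegs
  Ithaca->W: 10 kegs
  Ithaca->X: 20 kegs
Optimal cost = 190.
Saving = 320 − 190 = 130.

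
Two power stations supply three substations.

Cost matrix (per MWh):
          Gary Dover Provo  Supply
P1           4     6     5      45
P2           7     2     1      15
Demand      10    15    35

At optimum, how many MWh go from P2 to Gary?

Solving gives:
  P1–Gary: 10 MWh
  P1–Dover: 15 MWh
  P1–Provo: 20 MWh
  P2–Provo: 15 MWh
Total cost = 245.
The route P2→Gary is not used.

0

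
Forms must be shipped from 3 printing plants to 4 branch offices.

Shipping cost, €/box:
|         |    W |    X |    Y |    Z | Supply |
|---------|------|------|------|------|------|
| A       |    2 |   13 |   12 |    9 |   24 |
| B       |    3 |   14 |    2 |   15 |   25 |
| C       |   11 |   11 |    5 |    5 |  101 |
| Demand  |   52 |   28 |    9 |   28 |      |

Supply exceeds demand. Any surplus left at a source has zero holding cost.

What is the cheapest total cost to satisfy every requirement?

One minimum-cost allocation:
  A->W: 24 × €2 = €48
  B->W: 25 × €3 = €75
  C->W: 3 × €11 = €33
  C->X: 28 × €11 = €308
  C->Y: 9 × €5 = €45
  C->Z: 28 × €5 = €140
Total = 48 + 75 + 33 + 308 + 45 + 140 = €649.
(Supply check: A ships 24; B ships 25; C ships 68.)

649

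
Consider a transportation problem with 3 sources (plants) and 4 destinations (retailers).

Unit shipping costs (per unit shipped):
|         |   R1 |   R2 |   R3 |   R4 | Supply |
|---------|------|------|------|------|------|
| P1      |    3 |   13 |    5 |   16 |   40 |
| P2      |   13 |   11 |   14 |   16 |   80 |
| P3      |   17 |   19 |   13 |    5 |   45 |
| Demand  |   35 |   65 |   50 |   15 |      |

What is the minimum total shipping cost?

1520

One minimum-cost allocation:
  P1 to R1: 35 units
  P1 to R3: 5 units
  P2 to R2: 65 units
  P2 to R3: 15 units
  P3 to R3: 30 units
  P3 to R4: 15 units
Total cost = 1520.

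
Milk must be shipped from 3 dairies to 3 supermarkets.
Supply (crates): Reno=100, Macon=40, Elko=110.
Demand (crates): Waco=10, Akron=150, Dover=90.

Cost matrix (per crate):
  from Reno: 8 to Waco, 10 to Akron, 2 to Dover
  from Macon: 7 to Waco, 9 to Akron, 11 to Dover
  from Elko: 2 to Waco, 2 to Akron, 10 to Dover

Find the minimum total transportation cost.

A cheapest plan:
  Reno–Akron: 10 × 10 = 100
  Reno–Dover: 90 × 2 = 180
  Macon–Waco: 10 × 7 = 70
  Macon–Akron: 30 × 9 = 270
  Elko–Akron: 110 × 2 = 220
Total = 100 + 180 + 70 + 270 + 220 = 840.
(Supply check: Reno ships 100; Macon ships 40; Elko ships 110.)

840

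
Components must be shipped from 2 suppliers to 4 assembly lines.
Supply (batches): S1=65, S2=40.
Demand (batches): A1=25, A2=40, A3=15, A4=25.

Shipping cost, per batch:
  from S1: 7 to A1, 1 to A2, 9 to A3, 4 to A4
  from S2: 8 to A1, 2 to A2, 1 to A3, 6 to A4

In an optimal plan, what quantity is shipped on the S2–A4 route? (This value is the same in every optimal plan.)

0

Solving gives:
  S1→A1: 25 batches
  S1→A2: 15 batches
  S1→A4: 25 batches
  S2→A2: 25 batches
  S2→A3: 15 batches
Total cost = 355.
The route S2→A4 is not used.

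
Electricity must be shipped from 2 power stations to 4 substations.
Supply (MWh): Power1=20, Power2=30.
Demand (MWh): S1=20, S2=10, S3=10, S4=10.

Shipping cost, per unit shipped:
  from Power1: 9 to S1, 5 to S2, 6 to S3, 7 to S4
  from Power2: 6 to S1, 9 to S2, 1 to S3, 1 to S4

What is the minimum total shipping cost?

Optimal allocation:
  Power1->S1: 10 × 9 = 90
  Power1->S2: 10 × 5 = 50
  Power2->S1: 10 × 6 = 60
  Power2->S3: 10 × 1 = 10
  Power2->S4: 10 × 1 = 10
Total = 90 + 50 + 60 + 10 + 10 = 220.
(Supply check: Power1 ships 20; Power2 ships 30.)

220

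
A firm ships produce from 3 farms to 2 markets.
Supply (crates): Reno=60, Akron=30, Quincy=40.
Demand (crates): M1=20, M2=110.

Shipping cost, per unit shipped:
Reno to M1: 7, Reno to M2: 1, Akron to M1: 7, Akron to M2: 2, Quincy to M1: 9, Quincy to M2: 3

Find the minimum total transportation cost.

Optimal allocation:
  Reno–M2: 60 × 1 = 60
  Akron–M1: 20 × 7 = 140
  Akron–M2: 10 × 2 = 20
  Quincy–M2: 40 × 3 = 120
Total = 60 + 140 + 20 + 120 = 340.
(Supply check: Reno ships 60; Akron ships 30; Quincy ships 40.)

340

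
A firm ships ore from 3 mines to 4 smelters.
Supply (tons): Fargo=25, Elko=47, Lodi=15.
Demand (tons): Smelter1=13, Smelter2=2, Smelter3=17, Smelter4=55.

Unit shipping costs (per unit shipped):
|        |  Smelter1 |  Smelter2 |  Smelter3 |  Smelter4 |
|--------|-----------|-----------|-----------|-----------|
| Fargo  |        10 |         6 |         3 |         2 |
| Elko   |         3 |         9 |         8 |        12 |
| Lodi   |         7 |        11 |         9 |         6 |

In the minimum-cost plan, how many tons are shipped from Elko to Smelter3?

The minimum-cost plan:
  Fargo to Smelter4: 25 × 2 = 50
  Elko to Smelter1: 13 × 3 = 39
  Elko to Smelter2: 2 × 9 = 18
  Elko to Smelter3: 17 × 8 = 136
  Elko to Smelter4: 15 × 12 = 180
  Lodi to Smelter4: 15 × 6 = 90
Total cost = 513.
So Elko→Smelter3 carries 17 tons.

17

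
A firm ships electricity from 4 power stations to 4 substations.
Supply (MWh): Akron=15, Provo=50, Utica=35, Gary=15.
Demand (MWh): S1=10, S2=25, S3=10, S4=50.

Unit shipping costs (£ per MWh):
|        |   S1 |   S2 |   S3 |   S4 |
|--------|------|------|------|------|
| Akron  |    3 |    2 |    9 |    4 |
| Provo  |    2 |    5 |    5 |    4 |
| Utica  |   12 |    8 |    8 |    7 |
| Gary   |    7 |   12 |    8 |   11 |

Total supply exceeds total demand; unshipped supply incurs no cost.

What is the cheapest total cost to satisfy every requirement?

An optimal shipping plan:
  Akron–S2: 15 MWh
  Provo–S1: 10 MWh
  Provo–S2: 10 MWh
  Provo–S4: 30 MWh
  Utica–S3: 10 MWh
  Utica–S4: 20 MWh
Total cost = £440.
(Supply check: Akron ships 15; Provo ships 50; Utica ships 30; Gary ships 0.)

440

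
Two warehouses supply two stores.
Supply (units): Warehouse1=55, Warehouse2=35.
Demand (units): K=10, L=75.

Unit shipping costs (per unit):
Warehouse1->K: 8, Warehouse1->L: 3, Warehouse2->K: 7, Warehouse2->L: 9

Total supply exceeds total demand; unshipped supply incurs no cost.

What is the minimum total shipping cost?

415

An optimal shipping plan:
  Warehouse1→L: 55 × 3 = 165
  Warehouse2→K: 10 × 7 = 70
  Warehouse2→L: 20 × 9 = 180
Total = 165 + 70 + 180 = 415.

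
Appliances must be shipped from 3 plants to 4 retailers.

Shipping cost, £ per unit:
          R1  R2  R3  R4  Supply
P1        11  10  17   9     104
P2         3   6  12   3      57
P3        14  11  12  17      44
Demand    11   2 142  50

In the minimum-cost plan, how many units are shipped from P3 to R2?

The minimum-cost plan:
  P1–R2: 2 units
  P1–R3: 98 units
  P1–R4: 4 units
  P2–R1: 11 units
  P2–R4: 46 units
  P3–R3: 44 units
Total cost = £2421.
The route P3→R2 is not used.

0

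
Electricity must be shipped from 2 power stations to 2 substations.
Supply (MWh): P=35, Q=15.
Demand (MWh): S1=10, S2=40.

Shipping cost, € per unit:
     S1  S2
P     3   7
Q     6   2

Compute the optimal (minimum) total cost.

A cheapest plan:
  P to S1: 10 × €3 = €30
  P to S2: 25 × €7 = €175
  Q to S2: 15 × €2 = €30
Total = 30 + 175 + 30 = €235.

235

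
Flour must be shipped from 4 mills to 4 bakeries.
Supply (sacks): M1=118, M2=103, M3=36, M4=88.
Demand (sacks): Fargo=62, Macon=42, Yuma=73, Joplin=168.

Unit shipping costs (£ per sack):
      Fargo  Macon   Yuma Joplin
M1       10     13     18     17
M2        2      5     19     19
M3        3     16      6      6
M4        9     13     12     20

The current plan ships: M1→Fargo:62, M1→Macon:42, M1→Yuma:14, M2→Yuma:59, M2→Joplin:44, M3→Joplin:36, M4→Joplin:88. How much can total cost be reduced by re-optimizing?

1632

Current plan cost = 62·10 + 42·13 + 14·18 + 59·19 + 44·19 + 36·6 + 88·20 = £5351.
Optimal plan:
  M1 to Joplin: 118 × £17 = £2006
  M2 to Fargo: 61 × £2 = £122
  M2 to Macon: 42 × £5 = £210
  M3 to Joplin: 36 × £6 = £216
  M4 to Fargo: 1 × £9 = £9
  M4 to Yuma: 73 × £12 = £876
  M4 to Joplin: 14 × £20 = £280
Optimal cost = £3719.
Saving = 5351 − 3719 = £1632.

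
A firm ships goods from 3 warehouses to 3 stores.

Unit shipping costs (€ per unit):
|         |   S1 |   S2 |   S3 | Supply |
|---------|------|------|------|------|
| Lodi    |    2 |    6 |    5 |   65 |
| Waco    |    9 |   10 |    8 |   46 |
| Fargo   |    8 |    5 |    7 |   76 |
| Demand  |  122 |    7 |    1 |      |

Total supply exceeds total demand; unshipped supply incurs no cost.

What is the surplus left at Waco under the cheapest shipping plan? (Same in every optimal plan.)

46

An optimal plan:
  Lodi to S1: 65 × €2 = €130
  Fargo to S1: 57 × €8 = €456
  Fargo to S2: 7 × €5 = €35
  Fargo to S3: 1 × €7 = €7
Total cost = €628.
Waco ships 0 of its 46, leaving 46.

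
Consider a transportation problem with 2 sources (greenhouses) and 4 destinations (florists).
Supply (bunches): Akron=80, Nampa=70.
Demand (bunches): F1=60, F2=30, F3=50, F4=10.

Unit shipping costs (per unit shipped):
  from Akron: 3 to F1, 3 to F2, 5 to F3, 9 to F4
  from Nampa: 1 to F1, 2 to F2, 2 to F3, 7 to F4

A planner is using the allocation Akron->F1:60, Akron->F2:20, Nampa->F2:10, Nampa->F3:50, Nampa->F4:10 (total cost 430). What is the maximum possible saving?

10

Current plan cost = 60·3 + 20·3 + 10·2 + 50·2 + 10·7 = 430.
Optimal plan:
  Akron to F1: 50 × 3 = 150
  Akron to F2: 30 × 3 = 90
  Nampa to F1: 10 × 1 = 10
  Nampa to F3: 50 × 2 = 100
  Nampa to F4: 10 × 7 = 70
Optimal cost = 420.
Saving = 430 − 420 = 10.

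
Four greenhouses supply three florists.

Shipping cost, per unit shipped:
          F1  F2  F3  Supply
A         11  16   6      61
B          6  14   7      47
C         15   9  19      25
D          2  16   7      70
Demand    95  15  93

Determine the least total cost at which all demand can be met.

1105

A cheapest plan:
  A->F3: 61 × 6 = 366
  B->F1: 15 × 6 = 90
  B->F3: 32 × 7 = 224
  C->F1: 10 × 15 = 150
  C->F2: 15 × 9 = 135
  D->F1: 70 × 2 = 140
Total = 366 + 90 + 224 + 150 + 135 + 140 = 1105.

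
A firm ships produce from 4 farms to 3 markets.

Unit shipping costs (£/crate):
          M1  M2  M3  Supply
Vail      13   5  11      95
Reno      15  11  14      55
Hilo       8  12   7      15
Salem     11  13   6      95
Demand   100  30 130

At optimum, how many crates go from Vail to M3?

35

Solving gives:
  Vail to M1: 30 crates
  Vail to M2: 30 crates
  Vail to M3: 35 crates
  Reno to M1: 55 crates
  Hilo to M1: 15 crates
  Salem to M3: 95 crates
Total cost = £2440.
So Vail→M3 carries 35 crates.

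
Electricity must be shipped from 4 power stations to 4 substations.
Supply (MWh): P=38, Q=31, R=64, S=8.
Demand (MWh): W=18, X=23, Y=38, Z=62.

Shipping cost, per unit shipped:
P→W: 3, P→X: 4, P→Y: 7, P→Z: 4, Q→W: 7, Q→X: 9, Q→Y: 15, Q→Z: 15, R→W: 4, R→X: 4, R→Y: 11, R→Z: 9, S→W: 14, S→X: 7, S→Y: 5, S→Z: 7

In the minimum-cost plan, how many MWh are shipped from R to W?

The minimum-cost plan:
  P to Z: 38 MWh
  Q to W: 18 MWh
  Q to Y: 13 MWh
  R to X: 23 MWh
  R to Y: 17 MWh
  R to Z: 24 MWh
  S to Y: 8 MWh
Total cost = 1008.
The route R→W is not used.

0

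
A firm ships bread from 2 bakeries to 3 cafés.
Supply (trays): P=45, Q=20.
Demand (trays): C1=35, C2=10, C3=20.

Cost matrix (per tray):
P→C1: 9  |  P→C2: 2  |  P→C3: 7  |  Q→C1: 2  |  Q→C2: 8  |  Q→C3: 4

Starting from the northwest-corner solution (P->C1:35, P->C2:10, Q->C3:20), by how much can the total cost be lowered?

Current plan cost = 35·9 + 10·2 + 20·4 = 415.
Optimal plan:
  P->C1: 15 × 9 = 135
  P->C2: 10 × 2 = 20
  P->C3: 20 × 7 = 140
  Q->C1: 20 × 2 = 40
Optimal cost = 335.
Saving = 415 − 335 = 80.

80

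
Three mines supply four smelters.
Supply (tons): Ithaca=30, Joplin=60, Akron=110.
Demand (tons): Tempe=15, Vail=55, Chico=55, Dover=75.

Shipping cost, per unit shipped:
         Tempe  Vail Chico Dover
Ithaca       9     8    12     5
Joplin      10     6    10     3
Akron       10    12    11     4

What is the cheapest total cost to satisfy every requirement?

1380

A cheapest plan:
  Ithaca→Tempe: 15 × 9 = 135
  Ithaca→Vail: 15 × 8 = 120
  Joplin→Vail: 40 × 6 = 240
  Joplin→Chico: 20 × 10 = 200
  Akron→Chico: 35 × 11 = 385
  Akron→Dover: 75 × 4 = 300
Total = 135 + 120 + 240 + 200 + 385 + 300 = 1380.
(Supply check: Ithaca ships 30; Joplin ships 60; Akron ships 110.)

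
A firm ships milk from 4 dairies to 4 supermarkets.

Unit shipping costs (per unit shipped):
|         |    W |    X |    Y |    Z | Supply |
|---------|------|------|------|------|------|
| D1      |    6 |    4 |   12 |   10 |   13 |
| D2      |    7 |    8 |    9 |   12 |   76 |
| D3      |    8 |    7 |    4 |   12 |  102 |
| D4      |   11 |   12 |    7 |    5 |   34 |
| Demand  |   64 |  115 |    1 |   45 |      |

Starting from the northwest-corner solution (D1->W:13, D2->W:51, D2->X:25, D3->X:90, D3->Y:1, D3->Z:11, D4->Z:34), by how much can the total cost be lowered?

Current plan cost = 13·6 + 51·7 + 25·8 + 90·7 + 1·4 + 11·12 + 34·5 = 1571.
Optimal plan:
  D1 to X: 13 × 4 = 52
  D2 to W: 64 × 7 = 448
  D2 to X: 1 × 8 = 8
  D2 to Z: 11 × 12 = 132
  D3 to X: 101 × 7 = 707
  D3 to Y: 1 × 4 = 4
  D4 to Z: 34 × 5 = 170
Optimal cost = 1521.
Saving = 1571 − 1521 = 50.

50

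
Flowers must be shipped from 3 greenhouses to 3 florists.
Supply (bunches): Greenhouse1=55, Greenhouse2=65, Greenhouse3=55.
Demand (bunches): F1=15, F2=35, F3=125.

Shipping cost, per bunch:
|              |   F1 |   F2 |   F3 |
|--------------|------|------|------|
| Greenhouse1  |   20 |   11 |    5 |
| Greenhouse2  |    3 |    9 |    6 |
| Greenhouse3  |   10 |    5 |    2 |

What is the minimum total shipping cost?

835

An optimal shipping plan:
  Greenhouse1–F3: 55 × 5 = 275
  Greenhouse2–F1: 15 × 3 = 45
  Greenhouse2–F3: 50 × 6 = 300
  Greenhouse3–F2: 35 × 5 = 175
  Greenhouse3–F3: 20 × 2 = 40
Total = 275 + 45 + 300 + 175 + 40 = 835.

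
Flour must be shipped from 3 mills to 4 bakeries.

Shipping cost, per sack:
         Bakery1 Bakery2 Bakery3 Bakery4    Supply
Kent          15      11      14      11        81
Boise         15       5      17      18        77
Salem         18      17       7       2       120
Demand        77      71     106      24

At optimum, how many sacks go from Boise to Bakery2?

71

Solving gives:
  Kent–Bakery1: 71 sacks
  Kent–Bakery3: 10 sacks
  Boise–Bakery1: 6 sacks
  Boise–Bakery2: 71 sacks
  Salem–Bakery3: 96 sacks
  Salem–Bakery4: 24 sacks
Total cost = 2370.
So Boise→Bakery2 carries 71 sacks.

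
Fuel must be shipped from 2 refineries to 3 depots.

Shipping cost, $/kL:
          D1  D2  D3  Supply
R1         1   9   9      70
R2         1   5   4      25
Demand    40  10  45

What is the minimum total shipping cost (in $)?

An optimal shipping plan:
  R1→D1: 40 × $1 = $40
  R1→D2: 10 × $9 = $90
  R1→D3: 20 × $9 = $180
  R2→D3: 25 × $4 = $100
Total = 40 + 90 + 180 + 100 = $410.

410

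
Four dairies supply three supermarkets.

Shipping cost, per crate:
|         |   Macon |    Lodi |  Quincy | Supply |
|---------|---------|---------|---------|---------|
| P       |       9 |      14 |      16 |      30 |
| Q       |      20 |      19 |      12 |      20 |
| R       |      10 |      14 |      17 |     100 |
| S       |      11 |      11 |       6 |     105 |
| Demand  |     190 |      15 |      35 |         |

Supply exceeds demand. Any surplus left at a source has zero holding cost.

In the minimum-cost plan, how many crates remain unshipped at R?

0

Minimum-cost shipments:
  P to Macon: 30 × 9 = 270
  Q to Quincy: 5 × 12 = 60
  R to Macon: 100 × 10 = 1000
  S to Macon: 60 × 11 = 660
  S to Lodi: 15 × 11 = 165
  S to Quincy: 30 × 6 = 180
Total cost = 2335.
R ships 100 of its 100, leaving 0.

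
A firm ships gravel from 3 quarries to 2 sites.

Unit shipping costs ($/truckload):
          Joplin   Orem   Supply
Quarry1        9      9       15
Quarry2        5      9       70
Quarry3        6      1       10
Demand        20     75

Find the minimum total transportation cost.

An optimal shipping plan:
  Quarry1 to Orem: 15 × $9 = $135
  Quarry2 to Joplin: 20 × $5 = $100
  Quarry2 to Orem: 50 × $9 = $450
  Quarry3 to Orem: 10 × $1 = $10
Total = 135 + 100 + 450 + 10 = $695.

695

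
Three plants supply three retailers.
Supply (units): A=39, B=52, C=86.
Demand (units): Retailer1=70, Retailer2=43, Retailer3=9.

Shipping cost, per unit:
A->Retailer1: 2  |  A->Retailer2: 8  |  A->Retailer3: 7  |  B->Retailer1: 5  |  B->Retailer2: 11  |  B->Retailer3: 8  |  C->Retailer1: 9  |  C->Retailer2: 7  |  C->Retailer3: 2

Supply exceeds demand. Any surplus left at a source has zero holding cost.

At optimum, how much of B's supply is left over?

21

Minimum-cost shipments:
  A to Retailer1: 39 × 2 = 78
  B to Retailer1: 31 × 5 = 155
  C to Retailer2: 43 × 7 = 301
  C to Retailer3: 9 × 2 = 18
Total cost = 552.
B ships 31 of its 52, leaving 21.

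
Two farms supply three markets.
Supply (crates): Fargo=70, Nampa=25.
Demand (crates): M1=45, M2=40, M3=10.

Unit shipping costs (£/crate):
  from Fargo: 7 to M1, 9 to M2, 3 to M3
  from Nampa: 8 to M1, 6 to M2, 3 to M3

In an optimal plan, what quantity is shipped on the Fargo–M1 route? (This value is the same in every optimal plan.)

45

Solving gives:
  Fargo->M1: 45 × £7 = £315
  Fargo->M2: 15 × £9 = £135
  Fargo->M3: 10 × £3 = £30
  Nampa->M2: 25 × £6 = £150
Total cost = £630.
So Fargo→M1 carries 45 crates.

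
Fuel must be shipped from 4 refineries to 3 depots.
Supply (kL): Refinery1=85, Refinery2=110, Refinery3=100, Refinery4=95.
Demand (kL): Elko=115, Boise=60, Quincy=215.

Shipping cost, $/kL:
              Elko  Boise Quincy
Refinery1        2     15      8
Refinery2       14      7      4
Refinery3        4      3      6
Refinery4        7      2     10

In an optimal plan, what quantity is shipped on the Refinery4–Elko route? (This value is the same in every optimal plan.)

Optimal shipments:
  Refinery1 to Elko: 85 × $2 = $170
  Refinery2 to Quincy: 110 × $4 = $440
  Refinery3 to Quincy: 100 × $6 = $600
  Refinery4 to Elko: 30 × $7 = $210
  Refinery4 to Boise: 60 × $2 = $120
  Refinery4 to Quincy: 5 × $10 = $50
Total cost = $1590.
So Refinery4→Elko carries 30 kL.

30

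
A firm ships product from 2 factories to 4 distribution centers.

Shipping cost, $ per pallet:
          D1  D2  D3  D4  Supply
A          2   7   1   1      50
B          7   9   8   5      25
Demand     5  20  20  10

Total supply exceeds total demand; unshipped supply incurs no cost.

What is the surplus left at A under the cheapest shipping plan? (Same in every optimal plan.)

An optimal plan:
  A–D1: 5 × $2 = $10
  A–D2: 15 × $7 = $105
  A–D3: 20 × $1 = $20
  A–D4: 10 × $1 = $10
  B–D2: 5 × $9 = $45
Total cost = $190.
A ships 50 of its 50, leaving 0.

0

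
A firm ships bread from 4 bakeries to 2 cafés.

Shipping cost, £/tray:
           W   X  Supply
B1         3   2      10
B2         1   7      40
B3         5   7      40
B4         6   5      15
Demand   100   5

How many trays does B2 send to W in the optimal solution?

Optimal shipments:
  B1->W: 5 trays
  B1->X: 5 trays
  B2->W: 40 trays
  B3->W: 40 trays
  B4->W: 15 trays
Total cost = £355.
So B2→W carries 40 trays.

40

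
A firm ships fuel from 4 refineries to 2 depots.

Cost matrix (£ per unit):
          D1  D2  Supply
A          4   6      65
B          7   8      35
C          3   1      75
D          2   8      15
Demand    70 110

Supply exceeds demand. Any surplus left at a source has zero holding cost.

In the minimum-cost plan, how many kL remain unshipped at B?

10

Minimum-cost shipments:
  A–D1: 55 × £4 = £220
  A–D2: 10 × £6 = £60
  B–D2: 25 × £8 = £200
  C–D2: 75 × £1 = £75
  D–D1: 15 × £2 = £30
Total cost = £585.
B ships 25 of its 35, leaving 10.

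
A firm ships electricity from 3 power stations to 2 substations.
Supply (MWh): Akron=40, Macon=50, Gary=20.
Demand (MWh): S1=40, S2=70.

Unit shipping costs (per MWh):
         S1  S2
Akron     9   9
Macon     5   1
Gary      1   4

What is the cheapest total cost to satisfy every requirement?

Optimal allocation:
  Akron–S1: 20 × 9 = 180
  Akron–S2: 20 × 9 = 180
  Macon–S2: 50 × 1 = 50
  Gary–S1: 20 × 1 = 20
Total = 180 + 180 + 50 + 20 = 430.

430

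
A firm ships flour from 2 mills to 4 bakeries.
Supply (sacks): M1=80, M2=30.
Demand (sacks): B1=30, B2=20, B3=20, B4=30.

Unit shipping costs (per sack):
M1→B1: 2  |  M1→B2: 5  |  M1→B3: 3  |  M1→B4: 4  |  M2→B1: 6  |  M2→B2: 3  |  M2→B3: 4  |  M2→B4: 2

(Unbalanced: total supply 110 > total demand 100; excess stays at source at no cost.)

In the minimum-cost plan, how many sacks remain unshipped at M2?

An optimal plan:
  M1–B1: 30 × 2 = 60
  M1–B2: 20 × 5 = 100
  M1–B3: 20 × 3 = 60
  M2–B4: 30 × 2 = 60
Total cost = 280.
M2 ships 30 of its 30, leaving 0.

0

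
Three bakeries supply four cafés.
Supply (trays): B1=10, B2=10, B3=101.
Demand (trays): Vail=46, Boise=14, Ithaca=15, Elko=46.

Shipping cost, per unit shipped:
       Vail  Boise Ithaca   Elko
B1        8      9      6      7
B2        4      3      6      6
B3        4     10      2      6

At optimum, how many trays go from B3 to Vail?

Solving gives:
  B1->Boise: 4 × 9 = 36
  B1->Elko: 6 × 7 = 42
  B2->Boise: 10 × 3 = 30
  B3->Vail: 46 × 4 = 184
  B3->Ithaca: 15 × 2 = 30
  B3->Elko: 40 × 6 = 240
Total cost = 562.
So B3→Vail carries 46 trays.

46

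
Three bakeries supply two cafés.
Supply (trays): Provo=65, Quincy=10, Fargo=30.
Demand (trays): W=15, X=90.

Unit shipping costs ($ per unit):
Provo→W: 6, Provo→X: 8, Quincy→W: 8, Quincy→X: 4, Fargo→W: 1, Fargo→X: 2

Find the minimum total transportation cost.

590

One minimum-cost allocation:
  Provo to W: 15 trays
  Provo to X: 50 trays
  Quincy to X: 10 trays
  Fargo to X: 30 trays
Total cost = $590.
(Supply check: Provo ships 65; Quincy ships 10; Fargo ships 30.)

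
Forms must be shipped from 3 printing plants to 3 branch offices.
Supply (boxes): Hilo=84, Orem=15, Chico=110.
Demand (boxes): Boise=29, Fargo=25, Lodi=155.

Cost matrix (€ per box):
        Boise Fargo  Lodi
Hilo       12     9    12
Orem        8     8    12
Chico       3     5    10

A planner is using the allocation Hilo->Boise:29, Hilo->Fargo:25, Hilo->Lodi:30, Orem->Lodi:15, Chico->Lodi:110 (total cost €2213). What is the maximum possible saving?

253

Current plan cost = 29·12 + 25·9 + 30·12 + 15·12 + 110·10 = €2213.
Optimal plan:
  Hilo→Lodi: 84 boxes
  Orem→Lodi: 15 boxes
  Chico→Boise: 29 boxes
  Chico→Fargo: 25 boxes
  Chico→Lodi: 56 boxes
Optimal cost = €1960.
Saving = 2213 − 1960 = €253.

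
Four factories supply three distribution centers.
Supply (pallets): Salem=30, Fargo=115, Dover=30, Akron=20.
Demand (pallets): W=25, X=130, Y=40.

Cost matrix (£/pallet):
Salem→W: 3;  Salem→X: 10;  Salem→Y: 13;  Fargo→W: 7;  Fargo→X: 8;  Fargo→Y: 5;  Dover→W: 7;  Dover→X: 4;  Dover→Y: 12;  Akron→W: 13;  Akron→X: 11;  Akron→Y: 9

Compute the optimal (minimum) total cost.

A cheapest plan:
  Salem–W: 25 × £3 = £75
  Salem–X: 5 × £10 = £50
  Fargo–X: 75 × £8 = £600
  Fargo–Y: 40 × £5 = £200
  Dover–X: 30 × £4 = £120
  Akron–X: 20 × £11 = £220
Total = 75 + 50 + 600 + 200 + 120 + 220 = £1265.

1265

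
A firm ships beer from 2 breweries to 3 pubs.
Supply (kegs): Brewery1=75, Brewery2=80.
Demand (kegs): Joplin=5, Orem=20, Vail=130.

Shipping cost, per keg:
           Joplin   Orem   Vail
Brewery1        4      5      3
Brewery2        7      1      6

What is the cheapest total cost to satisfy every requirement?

An optimal shipping plan:
  Brewery1→Joplin: 5 × 4 = 20
  Brewery1→Vail: 70 × 3 = 210
  Brewery2→Orem: 20 × 1 = 20
  Brewery2→Vail: 60 × 6 = 360
Total = 20 + 210 + 20 + 360 = 610.

610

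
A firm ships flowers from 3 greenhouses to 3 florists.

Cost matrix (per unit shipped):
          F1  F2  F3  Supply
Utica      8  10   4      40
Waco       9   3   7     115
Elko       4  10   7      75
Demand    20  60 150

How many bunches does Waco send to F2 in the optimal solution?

Optimal shipments:
  Utica–F3: 40 × 4 = 160
  Waco–F2: 60 × 3 = 180
  Waco–F3: 55 × 7 = 385
  Elko–F1: 20 × 4 = 80
  Elko–F3: 55 × 7 = 385
Total cost = 1190.
So Waco→F2 carries 60 bunches.

60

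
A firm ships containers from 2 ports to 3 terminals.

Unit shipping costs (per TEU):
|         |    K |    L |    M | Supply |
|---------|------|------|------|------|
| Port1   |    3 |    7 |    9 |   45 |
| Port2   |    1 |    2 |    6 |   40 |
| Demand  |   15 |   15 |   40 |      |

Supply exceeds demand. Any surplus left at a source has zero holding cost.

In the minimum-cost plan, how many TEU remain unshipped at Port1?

15

An optimal plan:
  Port1→K: 15 × 3 = 45
  Port1→M: 15 × 9 = 135
  Port2→L: 15 × 2 = 30
  Port2→M: 25 × 6 = 150
Total cost = 360.
Port1 ships 30 of its 45, leaving 15.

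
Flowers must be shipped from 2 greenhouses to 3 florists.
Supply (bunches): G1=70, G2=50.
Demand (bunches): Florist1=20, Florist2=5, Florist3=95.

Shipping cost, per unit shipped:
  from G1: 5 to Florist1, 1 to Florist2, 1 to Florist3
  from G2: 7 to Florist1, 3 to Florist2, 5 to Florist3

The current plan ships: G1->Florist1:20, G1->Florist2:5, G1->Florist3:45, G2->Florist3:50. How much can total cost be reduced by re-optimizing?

50

Current plan cost = 20·5 + 5·1 + 45·1 + 50·5 = 400.
Optimal plan:
  G1 to Florist3: 70 × 1 = 70
  G2 to Florist1: 20 × 7 = 140
  G2 to Florist2: 5 × 3 = 15
  G2 to Florist3: 25 × 5 = 125
Optimal cost = 350.
Saving = 400 − 350 = 50.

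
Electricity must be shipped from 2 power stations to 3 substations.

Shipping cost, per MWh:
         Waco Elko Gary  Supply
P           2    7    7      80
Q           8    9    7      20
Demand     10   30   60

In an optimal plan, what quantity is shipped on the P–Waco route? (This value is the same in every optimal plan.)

Solving gives:
  P->Waco: 10 × 2 = 20
  P->Elko: 30 × 7 = 210
  P->Gary: 40 × 7 = 280
  Q->Gary: 20 × 7 = 140
Total cost = 650.
So P→Waco carries 10 MWh.

10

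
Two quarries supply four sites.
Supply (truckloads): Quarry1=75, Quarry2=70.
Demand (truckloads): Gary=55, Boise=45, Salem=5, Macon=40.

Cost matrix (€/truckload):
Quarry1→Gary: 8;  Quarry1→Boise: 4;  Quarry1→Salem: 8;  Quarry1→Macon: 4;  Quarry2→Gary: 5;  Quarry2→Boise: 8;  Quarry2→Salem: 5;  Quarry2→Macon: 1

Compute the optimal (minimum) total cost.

A cheapest plan:
  Quarry1 to Gary: 30 truckloads
  Quarry1 to Boise: 45 truckloads
  Quarry2 to Gary: 25 truckloads
  Quarry2 to Salem: 5 truckloads
  Quarry2 to Macon: 40 truckloads
Total cost = €610.
(Supply check: Quarry1 ships 75; Quarry2 ships 70.)

610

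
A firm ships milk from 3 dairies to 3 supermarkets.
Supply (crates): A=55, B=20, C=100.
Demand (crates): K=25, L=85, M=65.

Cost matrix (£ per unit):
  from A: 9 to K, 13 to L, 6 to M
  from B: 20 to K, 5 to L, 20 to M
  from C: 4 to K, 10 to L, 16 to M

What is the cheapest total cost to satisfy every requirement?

1340

An optimal shipping plan:
  A–M: 55 × £6 = £330
  B–L: 20 × £5 = £100
  C–K: 25 × £4 = £100
  C–L: 65 × £10 = £650
  C–M: 10 × £16 = £160
Total = 330 + 100 + 100 + 650 + 160 = £1340.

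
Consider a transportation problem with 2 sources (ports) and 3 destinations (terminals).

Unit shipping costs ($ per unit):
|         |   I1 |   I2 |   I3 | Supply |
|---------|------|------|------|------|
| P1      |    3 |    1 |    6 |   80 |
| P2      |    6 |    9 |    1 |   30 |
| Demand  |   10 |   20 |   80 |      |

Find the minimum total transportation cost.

380

One minimum-cost allocation:
  P1->I1: 10 × $3 = $30
  P1->I2: 20 × $1 = $20
  P1->I3: 50 × $6 = $300
  P2->I3: 30 × $1 = $30
Total = 30 + 20 + 300 + 30 = $380.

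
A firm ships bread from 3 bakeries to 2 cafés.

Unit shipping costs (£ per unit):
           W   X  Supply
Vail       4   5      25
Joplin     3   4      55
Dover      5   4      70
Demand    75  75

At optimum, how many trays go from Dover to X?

70

The minimum-cost plan:
  Vail–W: 25 × £4 = £100
  Joplin–W: 50 × £3 = £150
  Joplin–X: 5 × £4 = £20
  Dover–X: 70 × £4 = £280
Total cost = £550.
So Dover→X carries 70 trays.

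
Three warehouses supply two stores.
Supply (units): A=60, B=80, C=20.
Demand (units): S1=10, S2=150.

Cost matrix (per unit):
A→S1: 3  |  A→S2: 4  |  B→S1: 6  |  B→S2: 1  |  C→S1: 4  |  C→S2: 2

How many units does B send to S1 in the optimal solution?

Optimal shipments:
  A to S1: 10 × 3 = 30
  A to S2: 50 × 4 = 200
  B to S2: 80 × 1 = 80
  C to S2: 20 × 2 = 40
Total cost = 350.
The route B→S1 is not used.

0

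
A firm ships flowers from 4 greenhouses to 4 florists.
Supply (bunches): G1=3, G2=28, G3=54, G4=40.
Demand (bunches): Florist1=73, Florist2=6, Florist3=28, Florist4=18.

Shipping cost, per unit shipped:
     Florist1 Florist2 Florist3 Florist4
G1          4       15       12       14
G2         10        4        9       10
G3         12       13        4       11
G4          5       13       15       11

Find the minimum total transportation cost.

862

Optimal allocation:
  G1–Florist1: 3 × 4 = 12
  G2–Florist1: 22 × 10 = 220
  G2–Florist2: 6 × 4 = 24
  G3–Florist1: 8 × 12 = 96
  G3–Florist3: 28 × 4 = 112
  G3–Florist4: 18 × 11 = 198
  G4–Florist1: 40 × 5 = 200
Total = 12 + 220 + 24 + 96 + 112 + 198 + 200 = 862.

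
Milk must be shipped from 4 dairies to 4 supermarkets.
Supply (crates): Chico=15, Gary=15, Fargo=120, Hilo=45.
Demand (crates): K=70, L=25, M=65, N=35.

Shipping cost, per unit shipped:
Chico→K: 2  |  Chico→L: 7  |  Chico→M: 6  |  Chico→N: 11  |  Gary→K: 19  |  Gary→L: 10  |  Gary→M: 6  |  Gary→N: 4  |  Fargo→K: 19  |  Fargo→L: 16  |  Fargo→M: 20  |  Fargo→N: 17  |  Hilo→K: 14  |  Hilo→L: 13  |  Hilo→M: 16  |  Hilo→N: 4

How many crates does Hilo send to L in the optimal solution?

Optimal shipments:
  Chico to K: 15 × 2 = 30
  Gary to M: 15 × 6 = 90
  Fargo to K: 45 × 19 = 855
  Fargo to L: 25 × 16 = 400
  Fargo to M: 50 × 20 = 1000
  Hilo to K: 10 × 14 = 140
  Hilo to N: 35 × 4 = 140
Total cost = 2655.
The route Hilo→L is not used.

0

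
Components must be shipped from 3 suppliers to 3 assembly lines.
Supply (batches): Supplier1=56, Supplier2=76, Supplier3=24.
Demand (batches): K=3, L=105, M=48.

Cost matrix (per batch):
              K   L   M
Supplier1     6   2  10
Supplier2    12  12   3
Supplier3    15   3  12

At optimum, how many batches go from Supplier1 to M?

Solving gives:
  Supplier1->L: 56 × 2 = 112
  Supplier2->K: 3 × 12 = 36
  Supplier2->L: 25 × 12 = 300
  Supplier2->M: 48 × 3 = 144
  Supplier3->L: 24 × 3 = 72
Total cost = 664.
The route Supplier1→M is not used.

0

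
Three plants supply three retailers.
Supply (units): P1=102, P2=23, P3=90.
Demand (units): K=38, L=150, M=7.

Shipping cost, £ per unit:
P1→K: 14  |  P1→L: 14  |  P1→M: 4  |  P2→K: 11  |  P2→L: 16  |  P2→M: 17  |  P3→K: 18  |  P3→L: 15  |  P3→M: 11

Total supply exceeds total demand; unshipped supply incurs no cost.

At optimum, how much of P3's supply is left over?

20

Minimum-cost shipments:
  P1 to K: 15 × £14 = £210
  P1 to L: 80 × £14 = £1120
  P1 to M: 7 × £4 = £28
  P2 to K: 23 × £11 = £253
  P3 to L: 70 × £15 = £1050
Total cost = £2661.
P3 ships 70 of its 90, leaving 20.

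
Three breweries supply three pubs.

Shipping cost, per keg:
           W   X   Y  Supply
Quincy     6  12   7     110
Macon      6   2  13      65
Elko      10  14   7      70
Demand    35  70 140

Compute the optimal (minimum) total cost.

1380

One minimum-cost allocation:
  Quincy->W: 35 kegs
  Quincy->X: 5 kegs
  Quincy->Y: 70 kegs
  Macon->X: 65 kegs
  Elko->Y: 70 kegs
Total cost = 1380.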